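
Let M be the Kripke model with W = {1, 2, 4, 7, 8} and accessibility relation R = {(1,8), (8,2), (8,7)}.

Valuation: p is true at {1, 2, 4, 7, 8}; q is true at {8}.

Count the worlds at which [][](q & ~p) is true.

1: successors {8}; [](q & ~p) there: 8:F. ✗
2: no successors, so [][](q & ~p) holds vacuously. ✓
4: no successors, so [][](q & ~p) holds vacuously. ✓
7: no successors, so [][](q & ~p) holds vacuously. ✓
8: successors {2, 7}; [](q & ~p) there: 2:T, 7:T. ✓
Satisfying worlds: {2, 4, 7, 8}.

4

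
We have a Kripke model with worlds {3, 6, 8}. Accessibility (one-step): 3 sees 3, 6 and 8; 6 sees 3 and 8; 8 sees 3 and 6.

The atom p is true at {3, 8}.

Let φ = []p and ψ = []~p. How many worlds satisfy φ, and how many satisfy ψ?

1 and 0

For []p:
3: successors {3, 6, 8}; p there: 3:T, 6:F, 8:T. ✗
6: successors {3, 8}; p there: 3:T, 8:T. ✓
8: successors {3, 6}; p there: 3:T, 6:F. ✗
— 1 world.
For []~p:
3: successors {3, 6, 8}; ~p there: 3:F, 6:T, 8:F. ✗
6: successors {3, 8}; ~p there: 3:F, 8:F. ✗
8: successors {3, 6}; ~p there: 3:F, 6:T. ✗
— 0 worlds.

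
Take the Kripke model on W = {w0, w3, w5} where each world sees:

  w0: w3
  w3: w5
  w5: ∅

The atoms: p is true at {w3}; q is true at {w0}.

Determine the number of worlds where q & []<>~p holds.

1

w0: q is T, []<>~p is T. ✓
w3: q is F, []<>~p is F. ✗
w5: q is F, []<>~p is T. ✗
Satisfying worlds: {w0}.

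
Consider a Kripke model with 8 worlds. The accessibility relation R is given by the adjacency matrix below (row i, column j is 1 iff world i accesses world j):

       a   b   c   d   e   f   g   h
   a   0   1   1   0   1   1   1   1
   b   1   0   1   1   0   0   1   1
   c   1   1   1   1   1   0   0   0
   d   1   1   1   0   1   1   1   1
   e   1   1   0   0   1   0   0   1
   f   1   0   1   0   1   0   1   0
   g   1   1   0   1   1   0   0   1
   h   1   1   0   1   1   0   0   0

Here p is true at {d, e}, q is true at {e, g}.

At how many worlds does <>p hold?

a: successors {b, c, e, f, g, h}; p there: b:F, c:F, e:T, f:F, g:F, h:F. ✓
b: successors {a, c, d, g, h}; p there: a:F, c:F, d:T, g:F, h:F. ✓
c: successors {a, b, c, d, e}; p there: a:F, b:F, c:F, d:T, e:T. ✓
d: successors {a, b, c, e, f, g, h}; p there: a:F, b:F, c:F, e:T, f:F, g:F, h:F. ✓
e: successors {a, b, e, h}; p there: a:F, b:F, e:T, h:F. ✓
f: successors {a, c, e, g}; p there: a:F, c:F, e:T, g:F. ✓
g: successors {a, b, d, e, h}; p there: a:F, b:F, d:T, e:T, h:F. ✓
h: successors {a, b, d, e}; p there: a:F, b:F, d:T, e:T. ✓
Satisfying worlds: {a, b, c, d, e, f, g, h}.

8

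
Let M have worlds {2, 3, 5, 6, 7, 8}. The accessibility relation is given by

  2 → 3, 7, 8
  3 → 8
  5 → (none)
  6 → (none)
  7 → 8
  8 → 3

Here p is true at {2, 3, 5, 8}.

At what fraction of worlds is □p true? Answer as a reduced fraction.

2: successors {3, 7, 8}; p there: 3:T, 7:F, 8:T. ✗
3: successors {8}; p there: 8:T. ✓
5: no successors, so □p holds vacuously. ✓
6: no successors, so □p holds vacuously. ✓
7: successors {8}; p there: 8:T. ✓
8: successors {3}; p there: 3:T. ✓
That's 5 of 6 worlds, so 5/6.

5/6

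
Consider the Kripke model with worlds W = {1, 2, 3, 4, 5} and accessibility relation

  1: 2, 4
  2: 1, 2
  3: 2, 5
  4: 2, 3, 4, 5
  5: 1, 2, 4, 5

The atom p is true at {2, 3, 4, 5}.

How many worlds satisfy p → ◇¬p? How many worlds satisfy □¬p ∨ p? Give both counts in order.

3 and 4

For p → ◇¬p:
1: p is F, ◇¬p is F. ✓
2: p is T, ◇¬p is T. ✓
3: p is T, ◇¬p is F. ✗
4: p is T, ◇¬p is F. ✗
5: p is T, ◇¬p is T. ✓
— 3 worlds.
For □¬p ∨ p:
1: □¬p is F, p is F. ✗
2: □¬p is F, p is T. ✓
3: □¬p is F, p is T. ✓
4: □¬p is F, p is T. ✓
5: □¬p is F, p is T. ✓
— 4 worlds.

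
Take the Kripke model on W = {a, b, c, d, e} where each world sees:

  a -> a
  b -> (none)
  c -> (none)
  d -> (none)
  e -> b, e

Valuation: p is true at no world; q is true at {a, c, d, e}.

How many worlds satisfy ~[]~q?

2

a: []~q is F. ✓
b: []~q is T. ✗
c: []~q is T. ✗
d: []~q is T. ✗
e: []~q is F. ✓
Satisfying worlds: {a, e}.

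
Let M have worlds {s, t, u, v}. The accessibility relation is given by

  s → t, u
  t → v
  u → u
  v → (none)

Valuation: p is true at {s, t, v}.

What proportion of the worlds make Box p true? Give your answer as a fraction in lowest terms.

1/2

s: successors {t, u}; p there: t:T, u:F. ✗
t: successors {v}; p there: v:T. ✓
u: successors {u}; p there: u:F. ✗
v: no successors, so Box p holds vacuously. ✓
That's 2 of 4 worlds, so 2/4 = 1/2.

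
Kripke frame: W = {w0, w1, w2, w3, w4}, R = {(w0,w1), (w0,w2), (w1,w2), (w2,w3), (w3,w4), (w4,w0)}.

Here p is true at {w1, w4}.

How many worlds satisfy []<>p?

w0: successors {w1, w2}; <>p there: w1:F, w2:F. ✗
w1: successors {w2}; <>p there: w2:F. ✗
w2: successors {w3}; <>p there: w3:T. ✓
w3: successors {w4}; <>p there: w4:F. ✗
w4: successors {w0}; <>p there: w0:T. ✓
Satisfying worlds: {w2, w4}.

2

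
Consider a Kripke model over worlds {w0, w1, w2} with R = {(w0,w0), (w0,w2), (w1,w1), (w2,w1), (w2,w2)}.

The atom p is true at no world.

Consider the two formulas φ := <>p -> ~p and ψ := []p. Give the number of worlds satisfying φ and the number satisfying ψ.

3 and 0

For <>p -> ~p:
w0: <>p is F, ~p is T. ✓
w1: <>p is F, ~p is T. ✓
w2: <>p is F, ~p is T. ✓
— 3 worlds.
For []p:
w0: successors {w0, w2}; p there: w0:F, w2:F. ✗
w1: successors {w1}; p there: w1:F. ✗
w2: successors {w1, w2}; p there: w1:F, w2:F. ✗
— 0 worlds.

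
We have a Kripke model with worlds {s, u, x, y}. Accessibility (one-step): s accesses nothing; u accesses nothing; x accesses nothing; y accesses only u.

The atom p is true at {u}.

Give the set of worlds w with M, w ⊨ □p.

{s, u, x, y}

s: no successors, so □p holds vacuously. ✓
u: no successors, so □p holds vacuously. ✓
x: no successors, so □p holds vacuously. ✓
y: successors {u}; p there: u:T. ✓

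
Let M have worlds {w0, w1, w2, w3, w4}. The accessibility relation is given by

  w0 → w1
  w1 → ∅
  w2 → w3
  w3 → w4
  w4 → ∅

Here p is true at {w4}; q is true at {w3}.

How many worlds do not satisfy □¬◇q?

0

w0: successors {w1}; ¬◇q there: w1:T. ✓
w1: no successors, so □¬◇q holds vacuously. ✓
w2: successors {w3}; ¬◇q there: w3:T. ✓
w3: successors {w4}; ¬◇q there: w4:T. ✓
w4: no successors, so □¬◇q holds vacuously. ✓
Satisfying worlds: {w0, w1, w2, w3, w4}.
So □¬◇q fails at the other 0 worlds.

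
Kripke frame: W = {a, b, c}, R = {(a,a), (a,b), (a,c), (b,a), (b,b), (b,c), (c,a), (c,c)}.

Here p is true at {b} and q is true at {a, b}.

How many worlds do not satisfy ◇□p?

a: successors {a, b, c}; □p there: a:F, b:F, c:F. ✗
b: successors {a, b, c}; □p there: a:F, b:F, c:F. ✗
c: successors {a, c}; □p there: a:F, c:F. ✗
Satisfying worlds: ∅.
So ◇□p fails at the other 3 worlds.

3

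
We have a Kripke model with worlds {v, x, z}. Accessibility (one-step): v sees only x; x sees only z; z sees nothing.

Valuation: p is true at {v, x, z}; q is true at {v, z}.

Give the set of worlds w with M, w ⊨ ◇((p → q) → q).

{v, x}

v: successors {x}; (p → q) → q there: x:T. ✓
x: successors {z}; (p → q) → q there: z:T. ✓
z: no successors, so ◇((p → q) → q) fails. ✗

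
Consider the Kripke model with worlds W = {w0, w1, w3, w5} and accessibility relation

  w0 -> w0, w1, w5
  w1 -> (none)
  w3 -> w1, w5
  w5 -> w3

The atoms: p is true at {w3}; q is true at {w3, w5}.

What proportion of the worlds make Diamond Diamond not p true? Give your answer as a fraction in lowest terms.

w0: successors {w0, w1, w5}; Diamond not p there: w0:T, w1:F, w5:F. ✓
w1: no successors, so Diamond Diamond not p fails. ✗
w3: successors {w1, w5}; Diamond not p there: w1:F, w5:F. ✗
w5: successors {w3}; Diamond not p there: w3:T. ✓
That's 2 of 4 worlds, so 2/4 = 1/2.

1/2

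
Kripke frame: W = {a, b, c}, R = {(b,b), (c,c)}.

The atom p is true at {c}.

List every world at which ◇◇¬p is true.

a: no successors, so ◇◇¬p fails. ✗
b: successors {b}; ◇¬p there: b:T. ✓
c: successors {c}; ◇¬p there: c:F. ✗

{b}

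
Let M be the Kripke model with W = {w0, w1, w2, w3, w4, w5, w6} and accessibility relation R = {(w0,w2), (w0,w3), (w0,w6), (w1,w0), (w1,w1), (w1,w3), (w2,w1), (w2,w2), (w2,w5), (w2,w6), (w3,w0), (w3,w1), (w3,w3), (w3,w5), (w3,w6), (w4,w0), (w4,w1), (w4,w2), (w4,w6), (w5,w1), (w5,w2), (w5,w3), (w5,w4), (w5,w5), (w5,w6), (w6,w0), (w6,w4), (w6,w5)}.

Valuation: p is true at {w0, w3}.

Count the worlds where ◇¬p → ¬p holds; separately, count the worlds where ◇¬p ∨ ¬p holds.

For ◇¬p → ¬p:
w0: ◇¬p is T, ¬p is F. ✗
w1: ◇¬p is T, ¬p is T. ✓
w2: ◇¬p is T, ¬p is T. ✓
w3: ◇¬p is T, ¬p is F. ✗
w4: ◇¬p is T, ¬p is T. ✓
w5: ◇¬p is T, ¬p is T. ✓
w6: ◇¬p is T, ¬p is T. ✓
— 5 worlds.
For ◇¬p ∨ ¬p:
w0: ◇¬p is T, ¬p is F. ✓
w1: ◇¬p is T, ¬p is T. ✓
w2: ◇¬p is T, ¬p is T. ✓
w3: ◇¬p is T, ¬p is F. ✓
w4: ◇¬p is T, ¬p is T. ✓
w5: ◇¬p is T, ¬p is T. ✓
w6: ◇¬p is T, ¬p is T. ✓
— 7 worlds.

5 and 7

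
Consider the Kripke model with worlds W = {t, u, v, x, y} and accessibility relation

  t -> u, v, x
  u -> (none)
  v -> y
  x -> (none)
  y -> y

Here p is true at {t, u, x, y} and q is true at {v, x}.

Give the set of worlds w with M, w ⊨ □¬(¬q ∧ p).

t: successors {u, v, x}; ¬(¬q ∧ p) there: u:F, v:T, x:T. ✗
u: no successors, so □¬(¬q ∧ p) holds vacuously. ✓
v: successors {y}; ¬(¬q ∧ p) there: y:F. ✗
x: no successors, so □¬(¬q ∧ p) holds vacuously. ✓
y: successors {y}; ¬(¬q ∧ p) there: y:F. ✗

{u, x}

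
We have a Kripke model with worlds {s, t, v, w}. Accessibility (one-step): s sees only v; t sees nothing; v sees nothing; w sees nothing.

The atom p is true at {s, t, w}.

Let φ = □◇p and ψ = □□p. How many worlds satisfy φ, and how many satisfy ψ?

3 and 4

For □◇p:
s: successors {v}; ◇p there: v:F. ✗
t: no successors, so □◇p holds vacuously. ✓
v: no successors, so □◇p holds vacuously. ✓
w: no successors, so □◇p holds vacuously. ✓
— 3 worlds.
For □□p:
s: successors {v}; □p there: v:T. ✓
t: no successors, so □□p holds vacuously. ✓
v: no successors, so □□p holds vacuously. ✓
w: no successors, so □□p holds vacuously. ✓
— 4 worlds.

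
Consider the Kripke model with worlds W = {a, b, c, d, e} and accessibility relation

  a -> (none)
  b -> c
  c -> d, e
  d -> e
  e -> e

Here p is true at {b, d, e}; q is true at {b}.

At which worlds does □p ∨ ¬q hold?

a: □p is T, ¬q is T. ✓
b: □p is F, ¬q is F. ✗
c: □p is T, ¬q is T. ✓
d: □p is T, ¬q is T. ✓
e: □p is T, ¬q is T. ✓

{a, c, d, e}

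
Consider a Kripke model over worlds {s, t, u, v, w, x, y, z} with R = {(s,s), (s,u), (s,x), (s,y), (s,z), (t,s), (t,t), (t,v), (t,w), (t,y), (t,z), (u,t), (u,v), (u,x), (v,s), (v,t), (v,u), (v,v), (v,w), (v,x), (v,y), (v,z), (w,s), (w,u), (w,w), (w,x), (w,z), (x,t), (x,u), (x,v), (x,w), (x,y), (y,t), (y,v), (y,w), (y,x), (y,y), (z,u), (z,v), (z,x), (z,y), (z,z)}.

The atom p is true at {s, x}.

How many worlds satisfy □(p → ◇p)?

2

s: successors {s, u, x, y, z}; p → ◇p there: s:T, u:T, x:F, y:T, z:T. ✗
t: successors {s, t, v, w, y, z}; p → ◇p there: s:T, t:T, v:T, w:T, y:T, z:T. ✓
u: successors {t, v, x}; p → ◇p there: t:T, v:T, x:F. ✗
v: successors {s, t, u, v, w, x, y, z}; p → ◇p there: s:T, t:T, u:T, v:T, w:T, x:F, y:T, z:T. ✗
w: successors {s, u, w, x, z}; p → ◇p there: s:T, u:T, w:T, x:F, z:T. ✗
x: successors {t, u, v, w, y}; p → ◇p there: t:T, u:T, v:T, w:T, y:T. ✓
y: successors {t, v, w, x, y}; p → ◇p there: t:T, v:T, w:T, x:F, y:T. ✗
z: successors {u, v, x, y, z}; p → ◇p there: u:T, v:T, x:F, y:T, z:T. ✗
Satisfying worlds: {t, x}.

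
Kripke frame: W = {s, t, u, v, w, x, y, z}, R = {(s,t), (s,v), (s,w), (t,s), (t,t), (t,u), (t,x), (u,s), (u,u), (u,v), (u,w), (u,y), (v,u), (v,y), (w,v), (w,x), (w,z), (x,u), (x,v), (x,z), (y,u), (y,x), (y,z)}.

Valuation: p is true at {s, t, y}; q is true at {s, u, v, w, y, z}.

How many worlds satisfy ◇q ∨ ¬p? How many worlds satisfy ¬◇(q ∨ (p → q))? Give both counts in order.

For ◇q ∨ ¬p:
s: ◇q is T, ¬p is F. ✓
t: ◇q is T, ¬p is F. ✓
u: ◇q is T, ¬p is T. ✓
v: ◇q is T, ¬p is T. ✓
w: ◇q is T, ¬p is T. ✓
x: ◇q is T, ¬p is T. ✓
y: ◇q is T, ¬p is F. ✓
z: ◇q is F, ¬p is T. ✓
— 8 worlds.
For ¬◇(q ∨ (p → q)):
s: ◇(q ∨ (p → q)) is T. ✗
t: ◇(q ∨ (p → q)) is T. ✗
u: ◇(q ∨ (p → q)) is T. ✗
v: ◇(q ∨ (p → q)) is T. ✗
w: ◇(q ∨ (p → q)) is T. ✗
x: ◇(q ∨ (p → q)) is T. ✗
y: ◇(q ∨ (p → q)) is T. ✗
z: ◇(q ∨ (p → q)) is F. ✓
— 1 world.

8 and 1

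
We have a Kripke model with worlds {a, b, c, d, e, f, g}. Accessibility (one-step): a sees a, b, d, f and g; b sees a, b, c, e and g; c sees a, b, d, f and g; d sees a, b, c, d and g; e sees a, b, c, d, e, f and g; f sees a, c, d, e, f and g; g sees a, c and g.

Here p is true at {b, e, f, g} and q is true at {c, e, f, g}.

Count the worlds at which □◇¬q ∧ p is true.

a: □◇¬q is T, p is F. ✗
b: □◇¬q is T, p is T. ✓
c: □◇¬q is T, p is F. ✗
d: □◇¬q is T, p is F. ✗
e: □◇¬q is T, p is T. ✓
f: □◇¬q is T, p is T. ✓
g: □◇¬q is T, p is T. ✓
Satisfying worlds: {b, e, f, g}.

4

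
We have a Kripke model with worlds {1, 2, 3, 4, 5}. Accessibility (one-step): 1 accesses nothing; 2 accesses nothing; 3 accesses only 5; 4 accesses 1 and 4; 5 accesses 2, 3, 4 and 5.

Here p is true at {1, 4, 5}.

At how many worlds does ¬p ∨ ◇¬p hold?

3

1: ¬p is F, ◇¬p is F. ✗
2: ¬p is T, ◇¬p is F. ✓
3: ¬p is T, ◇¬p is F. ✓
4: ¬p is F, ◇¬p is F. ✗
5: ¬p is F, ◇¬p is T. ✓
Satisfying worlds: {2, 3, 5}.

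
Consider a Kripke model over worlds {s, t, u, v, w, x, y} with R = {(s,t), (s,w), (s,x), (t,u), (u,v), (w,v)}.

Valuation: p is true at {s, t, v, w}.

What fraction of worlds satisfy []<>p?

4/7

s: successors {t, w, x}; <>p there: t:F, w:T, x:F. ✗
t: successors {u}; <>p there: u:T. ✓
u: successors {v}; <>p there: v:F. ✗
v: no successors, so []<>p holds vacuously. ✓
w: successors {v}; <>p there: v:F. ✗
x: no successors, so []<>p holds vacuously. ✓
y: no successors, so []<>p holds vacuously. ✓
That's 4 of 7 worlds, so 4/7.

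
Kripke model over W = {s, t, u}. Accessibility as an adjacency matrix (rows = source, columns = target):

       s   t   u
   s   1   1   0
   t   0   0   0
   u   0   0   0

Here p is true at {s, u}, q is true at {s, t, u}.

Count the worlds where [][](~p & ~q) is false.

1

s: successors {s, t}; [](~p & ~q) there: s:F, t:T. ✗
t: no successors, so [][](~p & ~q) holds vacuously. ✓
u: no successors, so [][](~p & ~q) holds vacuously. ✓
Satisfying worlds: {t, u}.
So [][](~p & ~q) fails at the other 1 world.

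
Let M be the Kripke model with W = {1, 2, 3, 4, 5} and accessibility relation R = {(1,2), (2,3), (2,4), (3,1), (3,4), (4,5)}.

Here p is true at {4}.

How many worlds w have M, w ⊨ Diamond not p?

4

1: successors {2}; not p there: 2:T. ✓
2: successors {3, 4}; not p there: 3:T, 4:F. ✓
3: successors {1, 4}; not p there: 1:T, 4:F. ✓
4: successors {5}; not p there: 5:T. ✓
5: no successors, so Diamond not p fails. ✗
Satisfying worlds: {1, 2, 3, 4}.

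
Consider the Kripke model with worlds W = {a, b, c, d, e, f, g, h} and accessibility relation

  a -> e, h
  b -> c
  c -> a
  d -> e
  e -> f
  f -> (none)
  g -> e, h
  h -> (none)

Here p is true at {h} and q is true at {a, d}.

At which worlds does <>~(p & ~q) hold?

{a, b, c, d, e, g}

a: successors {e, h}; ~(p & ~q) there: e:T, h:F. ✓
b: successors {c}; ~(p & ~q) there: c:T. ✓
c: successors {a}; ~(p & ~q) there: a:T. ✓
d: successors {e}; ~(p & ~q) there: e:T. ✓
e: successors {f}; ~(p & ~q) there: f:T. ✓
f: no successors, so <>~(p & ~q) fails. ✗
g: successors {e, h}; ~(p & ~q) there: e:T, h:F. ✓
h: no successors, so <>~(p & ~q) fails. ✗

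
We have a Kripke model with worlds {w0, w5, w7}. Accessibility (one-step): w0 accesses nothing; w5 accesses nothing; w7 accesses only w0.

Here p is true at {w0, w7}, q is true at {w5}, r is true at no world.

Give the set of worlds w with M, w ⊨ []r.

w0: no successors, so []r holds vacuously. ✓
w5: no successors, so []r holds vacuously. ✓
w7: successors {w0}; r there: w0:F. ✗

{w0, w5}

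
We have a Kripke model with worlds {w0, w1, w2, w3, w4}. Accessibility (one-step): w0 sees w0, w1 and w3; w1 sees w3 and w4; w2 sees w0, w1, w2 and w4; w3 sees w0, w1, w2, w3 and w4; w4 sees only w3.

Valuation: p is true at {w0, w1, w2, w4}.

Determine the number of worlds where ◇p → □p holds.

2

w0: ◇p is T, □p is F. ✗
w1: ◇p is T, □p is F. ✗
w2: ◇p is T, □p is T. ✓
w3: ◇p is T, □p is F. ✗
w4: ◇p is F, □p is F. ✓
Satisfying worlds: {w2, w4}.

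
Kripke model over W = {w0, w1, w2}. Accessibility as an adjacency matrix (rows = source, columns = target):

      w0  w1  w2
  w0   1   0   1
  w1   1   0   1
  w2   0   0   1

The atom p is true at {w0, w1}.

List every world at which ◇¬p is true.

w0: successors {w0, w2}; ¬p there: w0:F, w2:T. ✓
w1: successors {w0, w2}; ¬p there: w0:F, w2:T. ✓
w2: successors {w2}; ¬p there: w2:T. ✓

{w0, w1, w2}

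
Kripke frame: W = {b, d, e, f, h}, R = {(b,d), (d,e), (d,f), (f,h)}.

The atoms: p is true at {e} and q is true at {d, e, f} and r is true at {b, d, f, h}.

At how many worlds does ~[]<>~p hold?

b: []<>~p is T. ✗
d: []<>~p is F. ✓
e: []<>~p is T. ✗
f: []<>~p is F. ✓
h: []<>~p is T. ✗
Satisfying worlds: {d, f}.

2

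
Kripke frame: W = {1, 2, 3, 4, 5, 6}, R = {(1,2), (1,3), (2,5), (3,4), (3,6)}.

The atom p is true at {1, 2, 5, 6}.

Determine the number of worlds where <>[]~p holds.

1: successors {2, 3}; []~p there: 2:F, 3:F. ✗
2: successors {5}; []~p there: 5:T. ✓
3: successors {4, 6}; []~p there: 4:T, 6:T. ✓
4: no successors, so <>[]~p fails. ✗
5: no successors, so <>[]~p fails. ✗
6: no successors, so <>[]~p fails. ✗
Satisfying worlds: {2, 3}.

2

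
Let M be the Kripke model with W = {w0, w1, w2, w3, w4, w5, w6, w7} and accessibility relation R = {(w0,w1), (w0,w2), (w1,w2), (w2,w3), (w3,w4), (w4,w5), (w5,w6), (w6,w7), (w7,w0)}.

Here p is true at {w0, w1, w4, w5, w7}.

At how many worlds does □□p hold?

4

w0: successors {w1, w2}; □p there: w1:F, w2:F. ✗
w1: successors {w2}; □p there: w2:F. ✗
w2: successors {w3}; □p there: w3:T. ✓
w3: successors {w4}; □p there: w4:T. ✓
w4: successors {w5}; □p there: w5:F. ✗
w5: successors {w6}; □p there: w6:T. ✓
w6: successors {w7}; □p there: w7:T. ✓
w7: successors {w0}; □p there: w0:F. ✗
Satisfying worlds: {w2, w3, w5, w6}.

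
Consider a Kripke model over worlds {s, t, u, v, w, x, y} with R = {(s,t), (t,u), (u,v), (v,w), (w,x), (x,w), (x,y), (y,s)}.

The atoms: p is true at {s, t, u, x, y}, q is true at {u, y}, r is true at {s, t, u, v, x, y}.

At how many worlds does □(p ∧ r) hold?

4

s: successors {t}; p ∧ r there: t:T. ✓
t: successors {u}; p ∧ r there: u:T. ✓
u: successors {v}; p ∧ r there: v:F. ✗
v: successors {w}; p ∧ r there: w:F. ✗
w: successors {x}; p ∧ r there: x:T. ✓
x: successors {w, y}; p ∧ r there: w:F, y:T. ✗
y: successors {s}; p ∧ r there: s:T. ✓
Satisfying worlds: {s, t, w, y}.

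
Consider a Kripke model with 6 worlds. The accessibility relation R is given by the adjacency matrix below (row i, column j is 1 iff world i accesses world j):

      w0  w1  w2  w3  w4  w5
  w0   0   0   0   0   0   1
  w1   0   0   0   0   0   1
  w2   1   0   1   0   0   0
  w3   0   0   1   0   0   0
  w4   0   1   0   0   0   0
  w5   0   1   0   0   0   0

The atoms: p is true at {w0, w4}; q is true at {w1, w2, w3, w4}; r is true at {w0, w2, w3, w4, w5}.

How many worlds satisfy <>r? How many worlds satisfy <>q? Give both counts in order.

For <>r:
w0: successors {w5}; r there: w5:T. ✓
w1: successors {w5}; r there: w5:T. ✓
w2: successors {w0, w2}; r there: w0:T, w2:T. ✓
w3: successors {w2}; r there: w2:T. ✓
w4: successors {w1}; r there: w1:F. ✗
w5: successors {w1}; r there: w1:F. ✗
— 4 worlds.
For <>q:
w0: successors {w5}; q there: w5:F. ✗
w1: successors {w5}; q there: w5:F. ✗
w2: successors {w0, w2}; q there: w0:F, w2:T. ✓
w3: successors {w2}; q there: w2:T. ✓
w4: successors {w1}; q there: w1:T. ✓
w5: successors {w1}; q there: w1:T. ✓
— 4 worlds.

4 and 4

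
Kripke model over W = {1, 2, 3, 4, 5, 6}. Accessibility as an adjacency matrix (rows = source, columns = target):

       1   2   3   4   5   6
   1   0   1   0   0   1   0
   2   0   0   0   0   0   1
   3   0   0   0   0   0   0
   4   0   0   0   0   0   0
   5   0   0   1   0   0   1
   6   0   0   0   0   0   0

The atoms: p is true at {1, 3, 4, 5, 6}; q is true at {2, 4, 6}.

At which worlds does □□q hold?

1: successors {2, 5}; □q there: 2:T, 5:F. ✗
2: successors {6}; □q there: 6:T. ✓
3: no successors, so □□q holds vacuously. ✓
4: no successors, so □□q holds vacuously. ✓
5: successors {3, 6}; □q there: 3:T, 6:T. ✓
6: no successors, so □□q holds vacuously. ✓

{2, 3, 4, 5, 6}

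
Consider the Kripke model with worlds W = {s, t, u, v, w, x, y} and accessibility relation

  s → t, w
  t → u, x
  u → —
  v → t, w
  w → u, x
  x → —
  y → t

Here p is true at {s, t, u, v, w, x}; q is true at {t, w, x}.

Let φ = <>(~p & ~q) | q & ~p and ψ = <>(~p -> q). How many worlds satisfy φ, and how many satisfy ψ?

For <>(~p & ~q) | q & ~p:
s: <>(~p & ~q) is F, q & ~p is F. ✗
t: <>(~p & ~q) is F, q & ~p is F. ✗
u: <>(~p & ~q) is F, q & ~p is F. ✗
v: <>(~p & ~q) is F, q & ~p is F. ✗
w: <>(~p & ~q) is F, q & ~p is F. ✗
x: <>(~p & ~q) is F, q & ~p is F. ✗
y: <>(~p & ~q) is F, q & ~p is F. ✗
— 0 worlds.
For <>(~p -> q):
s: successors {t, w}; ~p -> q there: t:T, w:T. ✓
t: successors {u, x}; ~p -> q there: u:T, x:T. ✓
u: no successors, so <>(~p -> q) fails. ✗
v: successors {t, w}; ~p -> q there: t:T, w:T. ✓
w: successors {u, x}; ~p -> q there: u:T, x:T. ✓
x: no successors, so <>(~p -> q) fails. ✗
y: successors {t}; ~p -> q there: t:T. ✓
— 5 worlds.

0 and 5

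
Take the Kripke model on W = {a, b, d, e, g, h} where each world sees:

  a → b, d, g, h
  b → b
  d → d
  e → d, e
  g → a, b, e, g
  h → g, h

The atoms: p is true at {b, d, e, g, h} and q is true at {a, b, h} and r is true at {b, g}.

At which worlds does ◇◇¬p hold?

a: successors {b, d, g, h}; ◇¬p there: b:F, d:F, g:T, h:F. ✓
b: successors {b}; ◇¬p there: b:F. ✗
d: successors {d}; ◇¬p there: d:F. ✗
e: successors {d, e}; ◇¬p there: d:F, e:F. ✗
g: successors {a, b, e, g}; ◇¬p there: a:F, b:F, e:F, g:T. ✓
h: successors {g, h}; ◇¬p there: g:T, h:F. ✓

{a, g, h}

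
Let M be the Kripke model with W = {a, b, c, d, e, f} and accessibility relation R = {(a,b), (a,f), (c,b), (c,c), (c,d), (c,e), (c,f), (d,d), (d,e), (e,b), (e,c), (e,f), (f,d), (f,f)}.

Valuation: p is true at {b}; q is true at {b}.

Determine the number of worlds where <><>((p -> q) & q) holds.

3

a: successors {b, f}; <>((p -> q) & q) there: b:F, f:F. ✗
b: no successors, so <><>((p -> q) & q) fails. ✗
c: successors {b, c, d, e, f}; <>((p -> q) & q) there: b:F, c:T, d:F, e:T, f:F. ✓
d: successors {d, e}; <>((p -> q) & q) there: d:F, e:T. ✓
e: successors {b, c, f}; <>((p -> q) & q) there: b:F, c:T, f:F. ✓
f: successors {d, f}; <>((p -> q) & q) there: d:F, f:F. ✗
Satisfying worlds: {c, d, e}.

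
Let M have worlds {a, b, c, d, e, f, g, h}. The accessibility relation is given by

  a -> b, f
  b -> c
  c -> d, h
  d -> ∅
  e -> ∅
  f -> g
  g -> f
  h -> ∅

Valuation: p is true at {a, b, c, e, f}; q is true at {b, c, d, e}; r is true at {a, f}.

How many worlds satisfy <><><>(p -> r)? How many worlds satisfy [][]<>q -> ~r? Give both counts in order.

For <><><>(p -> r):
a: successors {b, f}; <><>(p -> r) there: b:T, f:T. ✓
b: successors {c}; <><>(p -> r) there: c:F. ✗
c: successors {d, h}; <><>(p -> r) there: d:F, h:F. ✗
d: no successors, so <><><>(p -> r) fails. ✗
e: no successors, so <><><>(p -> r) fails. ✗
f: successors {g}; <><>(p -> r) there: g:T. ✓
g: successors {f}; <><>(p -> r) there: f:T. ✓
h: no successors, so <><><>(p -> r) fails. ✗
— 3 worlds.
For [][]<>q -> ~r:
a: [][]<>q is F, ~r is F. ✓
b: [][]<>q is F, ~r is T. ✓
c: [][]<>q is T, ~r is T. ✓
d: [][]<>q is T, ~r is T. ✓
e: [][]<>q is T, ~r is T. ✓
f: [][]<>q is F, ~r is F. ✓
g: [][]<>q is F, ~r is T. ✓
h: [][]<>q is T, ~r is T. ✓
— 8 worlds.

3 and 8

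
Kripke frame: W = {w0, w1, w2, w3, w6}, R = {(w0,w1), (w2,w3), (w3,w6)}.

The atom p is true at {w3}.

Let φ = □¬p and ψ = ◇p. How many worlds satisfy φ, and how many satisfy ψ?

For □¬p:
w0: successors {w1}; ¬p there: w1:T. ✓
w1: no successors, so □¬p holds vacuously. ✓
w2: successors {w3}; ¬p there: w3:F. ✗
w3: successors {w6}; ¬p there: w6:T. ✓
w6: no successors, so □¬p holds vacuously. ✓
— 4 worlds.
For ◇p:
w0: successors {w1}; p there: w1:F. ✗
w1: no successors, so ◇p fails. ✗
w2: successors {w3}; p there: w3:T. ✓
w3: successors {w6}; p there: w6:F. ✗
w6: no successors, so ◇p fails. ✗
— 1 world.

4 and 1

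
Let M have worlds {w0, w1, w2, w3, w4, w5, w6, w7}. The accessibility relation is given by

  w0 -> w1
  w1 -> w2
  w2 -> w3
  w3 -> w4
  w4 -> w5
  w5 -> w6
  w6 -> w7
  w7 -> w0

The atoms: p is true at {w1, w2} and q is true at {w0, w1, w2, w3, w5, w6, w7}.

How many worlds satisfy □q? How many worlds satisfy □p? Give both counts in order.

7 and 2

For □q:
w0: successors {w1}; q there: w1:T. ✓
w1: successors {w2}; q there: w2:T. ✓
w2: successors {w3}; q there: w3:T. ✓
w3: successors {w4}; q there: w4:F. ✗
w4: successors {w5}; q there: w5:T. ✓
w5: successors {w6}; q there: w6:T. ✓
w6: successors {w7}; q there: w7:T. ✓
w7: successors {w0}; q there: w0:T. ✓
— 7 worlds.
For □p:
w0: successors {w1}; p there: w1:T. ✓
w1: successors {w2}; p there: w2:T. ✓
w2: successors {w3}; p there: w3:F. ✗
w3: successors {w4}; p there: w4:F. ✗
w4: successors {w5}; p there: w5:F. ✗
w5: successors {w6}; p there: w6:F. ✗
w6: successors {w7}; p there: w7:F. ✗
w7: successors {w0}; p there: w0:F. ✗
— 2 worlds.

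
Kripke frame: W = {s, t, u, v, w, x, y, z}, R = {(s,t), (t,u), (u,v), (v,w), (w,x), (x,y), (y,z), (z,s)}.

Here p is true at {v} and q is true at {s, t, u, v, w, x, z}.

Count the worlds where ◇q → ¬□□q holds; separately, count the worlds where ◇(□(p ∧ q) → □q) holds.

2 and 8

For ◇q → ¬□□q:
s: ◇q is T, ¬□□q is F. ✗
t: ◇q is T, ¬□□q is F. ✗
u: ◇q is T, ¬□□q is F. ✗
v: ◇q is T, ¬□□q is F. ✗
w: ◇q is T, ¬□□q is T. ✓
x: ◇q is F, ¬□□q is F. ✓
y: ◇q is T, ¬□□q is F. ✗
z: ◇q is T, ¬□□q is F. ✗
— 2 worlds.
For ◇(□(p ∧ q) → □q):
s: successors {t}; □(p ∧ q) → □q there: t:T. ✓
t: successors {u}; □(p ∧ q) → □q there: u:T. ✓
u: successors {v}; □(p ∧ q) → □q there: v:T. ✓
v: successors {w}; □(p ∧ q) → □q there: w:T. ✓
w: successors {x}; □(p ∧ q) → □q there: x:T. ✓
x: successors {y}; □(p ∧ q) → □q there: y:T. ✓
y: successors {z}; □(p ∧ q) → □q there: z:T. ✓
z: successors {s}; □(p ∧ q) → □q there: s:T. ✓
— 8 worlds.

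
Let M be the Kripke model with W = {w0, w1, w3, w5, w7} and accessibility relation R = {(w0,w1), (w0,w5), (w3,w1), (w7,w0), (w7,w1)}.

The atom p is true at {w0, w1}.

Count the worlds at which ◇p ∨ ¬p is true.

w0: ◇p is T, ¬p is F. ✓
w1: ◇p is F, ¬p is F. ✗
w3: ◇p is T, ¬p is T. ✓
w5: ◇p is F, ¬p is T. ✓
w7: ◇p is T, ¬p is T. ✓
Satisfying worlds: {w0, w3, w5, w7}.

4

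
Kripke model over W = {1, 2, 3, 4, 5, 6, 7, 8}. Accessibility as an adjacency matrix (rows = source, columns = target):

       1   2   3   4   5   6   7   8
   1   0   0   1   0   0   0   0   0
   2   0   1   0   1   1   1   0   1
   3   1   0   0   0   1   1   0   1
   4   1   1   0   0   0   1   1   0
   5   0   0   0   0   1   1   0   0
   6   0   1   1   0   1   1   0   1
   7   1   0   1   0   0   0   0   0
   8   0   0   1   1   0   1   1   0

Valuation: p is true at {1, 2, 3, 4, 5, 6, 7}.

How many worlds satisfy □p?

5

1: successors {3}; p there: 3:T. ✓
2: successors {2, 4, 5, 6, 8}; p there: 2:T, 4:T, 5:T, 6:T, 8:F. ✗
3: successors {1, 5, 6, 8}; p there: 1:T, 5:T, 6:T, 8:F. ✗
4: successors {1, 2, 6, 7}; p there: 1:T, 2:T, 6:T, 7:T. ✓
5: successors {5, 6}; p there: 5:T, 6:T. ✓
6: successors {2, 3, 5, 6, 8}; p there: 2:T, 3:T, 5:T, 6:T, 8:F. ✗
7: successors {1, 3}; p there: 1:T, 3:T. ✓
8: successors {3, 4, 6, 7}; p there: 3:T, 4:T, 6:T, 7:T. ✓
Satisfying worlds: {1, 4, 5, 7, 8}.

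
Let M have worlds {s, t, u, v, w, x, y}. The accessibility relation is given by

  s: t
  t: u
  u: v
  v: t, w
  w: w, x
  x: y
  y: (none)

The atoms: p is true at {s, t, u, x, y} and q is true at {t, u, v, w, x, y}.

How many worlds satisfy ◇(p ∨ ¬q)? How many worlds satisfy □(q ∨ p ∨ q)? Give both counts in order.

5 and 7

For ◇(p ∨ ¬q):
s: successors {t}; p ∨ ¬q there: t:T. ✓
t: successors {u}; p ∨ ¬q there: u:T. ✓
u: successors {v}; p ∨ ¬q there: v:F. ✗
v: successors {t, w}; p ∨ ¬q there: t:T, w:F. ✓
w: successors {w, x}; p ∨ ¬q there: w:F, x:T. ✓
x: successors {y}; p ∨ ¬q there: y:T. ✓
y: no successors, so ◇(p ∨ ¬q) fails. ✗
— 5 worlds.
For □(q ∨ p ∨ q):
s: successors {t}; q ∨ p ∨ q there: t:T. ✓
t: successors {u}; q ∨ p ∨ q there: u:T. ✓
u: successors {v}; q ∨ p ∨ q there: v:T. ✓
v: successors {t, w}; q ∨ p ∨ q there: t:T, w:T. ✓
w: successors {w, x}; q ∨ p ∨ q there: w:T, x:T. ✓
x: successors {y}; q ∨ p ∨ q there: y:T. ✓
y: no successors, so □(q ∨ p ∨ q) holds vacuously. ✓
— 7 worlds.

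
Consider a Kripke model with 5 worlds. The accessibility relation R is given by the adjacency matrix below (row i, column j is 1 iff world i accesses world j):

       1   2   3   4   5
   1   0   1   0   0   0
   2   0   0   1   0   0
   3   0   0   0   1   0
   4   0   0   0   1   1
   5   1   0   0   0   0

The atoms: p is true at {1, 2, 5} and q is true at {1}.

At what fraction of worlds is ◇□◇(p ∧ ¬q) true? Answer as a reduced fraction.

1: successors {2}; □◇(p ∧ ¬q) there: 2:F. ✗
2: successors {3}; □◇(p ∧ ¬q) there: 3:T. ✓
3: successors {4}; □◇(p ∧ ¬q) there: 4:F. ✗
4: successors {4, 5}; □◇(p ∧ ¬q) there: 4:F, 5:T. ✓
5: successors {1}; □◇(p ∧ ¬q) there: 1:F. ✗
That's 2 of 5 worlds, so 2/5.

2/5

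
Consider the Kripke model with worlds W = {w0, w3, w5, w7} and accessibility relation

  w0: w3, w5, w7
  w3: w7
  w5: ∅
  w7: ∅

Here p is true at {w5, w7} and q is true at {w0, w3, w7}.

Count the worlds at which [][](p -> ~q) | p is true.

w0: [][](p -> ~q) is F, p is F. ✗
w3: [][](p -> ~q) is T, p is F. ✓
w5: [][](p -> ~q) is T, p is T. ✓
w7: [][](p -> ~q) is T, p is T. ✓
Satisfying worlds: {w3, w5, w7}.

3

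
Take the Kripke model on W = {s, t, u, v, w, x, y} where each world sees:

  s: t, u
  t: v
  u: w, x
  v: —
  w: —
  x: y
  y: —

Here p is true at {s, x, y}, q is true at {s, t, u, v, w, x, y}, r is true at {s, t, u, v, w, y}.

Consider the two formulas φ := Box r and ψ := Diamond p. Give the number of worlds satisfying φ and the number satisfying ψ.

6 and 2

For Box r:
s: successors {t, u}; r there: t:T, u:T. ✓
t: successors {v}; r there: v:T. ✓
u: successors {w, x}; r there: w:T, x:F. ✗
v: no successors, so Box r holds vacuously. ✓
w: no successors, so Box r holds vacuously. ✓
x: successors {y}; r there: y:T. ✓
y: no successors, so Box r holds vacuously. ✓
— 6 worlds.
For Diamond p:
s: successors {t, u}; p there: t:F, u:F. ✗
t: successors {v}; p there: v:F. ✗
u: successors {w, x}; p there: w:F, x:T. ✓
v: no successors, so Diamond p fails. ✗
w: no successors, so Diamond p fails. ✗
x: successors {y}; p there: y:T. ✓
y: no successors, so Diamond p fails. ✗
— 2 worlds.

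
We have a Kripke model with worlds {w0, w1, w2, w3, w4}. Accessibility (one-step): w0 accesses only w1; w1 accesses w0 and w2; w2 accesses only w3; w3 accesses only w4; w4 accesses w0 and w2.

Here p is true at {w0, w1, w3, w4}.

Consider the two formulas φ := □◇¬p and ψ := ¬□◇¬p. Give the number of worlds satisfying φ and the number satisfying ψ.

2 and 3

For □◇¬p:
w0: successors {w1}; ◇¬p there: w1:T. ✓
w1: successors {w0, w2}; ◇¬p there: w0:F, w2:F. ✗
w2: successors {w3}; ◇¬p there: w3:F. ✗
w3: successors {w4}; ◇¬p there: w4:T. ✓
w4: successors {w0, w2}; ◇¬p there: w0:F, w2:F. ✗
— 2 worlds.
For ¬□◇¬p:
w0: □◇¬p is T. ✗
w1: □◇¬p is F. ✓
w2: □◇¬p is F. ✓
w3: □◇¬p is T. ✗
w4: □◇¬p is F. ✓
— 3 worlds.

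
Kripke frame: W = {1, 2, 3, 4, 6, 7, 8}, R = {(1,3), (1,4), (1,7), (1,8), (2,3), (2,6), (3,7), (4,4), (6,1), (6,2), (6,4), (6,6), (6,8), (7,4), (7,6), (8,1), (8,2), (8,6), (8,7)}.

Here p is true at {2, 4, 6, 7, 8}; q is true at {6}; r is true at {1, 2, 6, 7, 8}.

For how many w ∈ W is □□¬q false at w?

1: successors {3, 4, 7, 8}; □¬q there: 3:T, 4:T, 7:F, 8:F. ✗
2: successors {3, 6}; □¬q there: 3:T, 6:F. ✗
3: successors {7}; □¬q there: 7:F. ✗
4: successors {4}; □¬q there: 4:T. ✓
6: successors {1, 2, 4, 6, 8}; □¬q there: 1:T, 2:F, 4:T, 6:F, 8:F. ✗
7: successors {4, 6}; □¬q there: 4:T, 6:F. ✗
8: successors {1, 2, 6, 7}; □¬q there: 1:T, 2:F, 6:F, 7:F. ✗
Satisfying worlds: {4}.
So □□¬q fails at the other 6 worlds.

6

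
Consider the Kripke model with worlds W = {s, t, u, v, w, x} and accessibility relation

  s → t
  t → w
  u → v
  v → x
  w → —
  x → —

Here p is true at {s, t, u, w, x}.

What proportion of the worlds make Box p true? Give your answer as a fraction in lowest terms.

s: successors {t}; p there: t:T. ✓
t: successors {w}; p there: w:T. ✓
u: successors {v}; p there: v:F. ✗
v: successors {x}; p there: x:T. ✓
w: no successors, so Box p holds vacuously. ✓
x: no successors, so Box p holds vacuously. ✓
That's 5 of 6 worlds, so 5/6.

5/6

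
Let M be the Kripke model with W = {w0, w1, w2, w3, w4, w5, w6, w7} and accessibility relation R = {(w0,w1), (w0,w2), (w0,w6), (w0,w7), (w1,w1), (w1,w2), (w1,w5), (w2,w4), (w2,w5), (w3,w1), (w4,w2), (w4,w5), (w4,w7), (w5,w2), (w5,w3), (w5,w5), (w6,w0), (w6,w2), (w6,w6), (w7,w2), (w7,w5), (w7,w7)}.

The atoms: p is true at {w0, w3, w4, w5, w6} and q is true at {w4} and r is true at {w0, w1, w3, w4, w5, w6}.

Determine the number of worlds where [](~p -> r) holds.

w0: successors {w1, w2, w6, w7}; ~p -> r there: w1:T, w2:F, w6:T, w7:F. ✗
w1: successors {w1, w2, w5}; ~p -> r there: w1:T, w2:F, w5:T. ✗
w2: successors {w4, w5}; ~p -> r there: w4:T, w5:T. ✓
w3: successors {w1}; ~p -> r there: w1:T. ✓
w4: successors {w2, w5, w7}; ~p -> r there: w2:F, w5:T, w7:F. ✗
w5: successors {w2, w3, w5}; ~p -> r there: w2:F, w3:T, w5:T. ✗
w6: successors {w0, w2, w6}; ~p -> r there: w0:T, w2:F, w6:T. ✗
w7: successors {w2, w5, w7}; ~p -> r there: w2:F, w5:T, w7:F. ✗
Satisfying worlds: {w2, w3}.

2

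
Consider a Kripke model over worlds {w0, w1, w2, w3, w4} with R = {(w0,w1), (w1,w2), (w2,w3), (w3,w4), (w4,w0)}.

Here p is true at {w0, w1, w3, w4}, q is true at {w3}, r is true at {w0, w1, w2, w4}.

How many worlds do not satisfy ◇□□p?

w0: successors {w1}; □□p there: w1:T. ✓
w1: successors {w2}; □□p there: w2:T. ✓
w2: successors {w3}; □□p there: w3:T. ✓
w3: successors {w4}; □□p there: w4:T. ✓
w4: successors {w0}; □□p there: w0:F. ✗
Satisfying worlds: {w0, w1, w2, w3}.
So ◇□□p fails at the other 1 world.

1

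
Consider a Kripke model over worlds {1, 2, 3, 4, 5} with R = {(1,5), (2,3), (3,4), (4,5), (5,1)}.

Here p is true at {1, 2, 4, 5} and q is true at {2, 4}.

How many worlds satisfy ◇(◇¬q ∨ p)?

1: successors {5}; ◇¬q ∨ p there: 5:T. ✓
2: successors {3}; ◇¬q ∨ p there: 3:F. ✗
3: successors {4}; ◇¬q ∨ p there: 4:T. ✓
4: successors {5}; ◇¬q ∨ p there: 5:T. ✓
5: successors {1}; ◇¬q ∨ p there: 1:T. ✓
Satisfying worlds: {1, 3, 4, 5}.

4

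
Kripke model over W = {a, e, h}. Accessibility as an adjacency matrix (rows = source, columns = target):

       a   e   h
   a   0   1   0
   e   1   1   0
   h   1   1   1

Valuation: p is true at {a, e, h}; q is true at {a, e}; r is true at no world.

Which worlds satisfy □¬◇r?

a: successors {e}; ¬◇r there: e:T. ✓
e: successors {a, e}; ¬◇r there: a:T, e:T. ✓
h: successors {a, e, h}; ¬◇r there: a:T, e:T, h:T. ✓

{a, e, h}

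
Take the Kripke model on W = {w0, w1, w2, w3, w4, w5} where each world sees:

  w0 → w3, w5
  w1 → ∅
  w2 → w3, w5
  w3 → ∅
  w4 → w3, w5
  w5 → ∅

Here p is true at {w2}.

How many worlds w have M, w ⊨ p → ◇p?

w0: p is F, ◇p is F. ✓
w1: p is F, ◇p is F. ✓
w2: p is T, ◇p is F. ✗
w3: p is F, ◇p is F. ✓
w4: p is F, ◇p is F. ✓
w5: p is F, ◇p is F. ✓
Satisfying worlds: {w0, w1, w3, w4, w5}.

5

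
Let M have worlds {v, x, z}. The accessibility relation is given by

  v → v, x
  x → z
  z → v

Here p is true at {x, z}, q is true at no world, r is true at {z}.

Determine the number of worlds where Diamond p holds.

2

v: successors {v, x}; p there: v:F, x:T. ✓
x: successors {z}; p there: z:T. ✓
z: successors {v}; p there: v:F. ✗
Satisfying worlds: {v, x}.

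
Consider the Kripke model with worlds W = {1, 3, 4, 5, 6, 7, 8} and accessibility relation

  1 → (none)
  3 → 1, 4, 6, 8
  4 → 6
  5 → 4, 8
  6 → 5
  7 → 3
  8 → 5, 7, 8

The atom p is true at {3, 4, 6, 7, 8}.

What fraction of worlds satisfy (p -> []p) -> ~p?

1: p -> []p is T, ~p is T. ✓
3: p -> []p is F, ~p is F. ✓
4: p -> []p is T, ~p is F. ✗
5: p -> []p is T, ~p is T. ✓
6: p -> []p is F, ~p is F. ✓
7: p -> []p is T, ~p is F. ✗
8: p -> []p is F, ~p is F. ✓
That's 5 of 7 worlds, so 5/7.

5/7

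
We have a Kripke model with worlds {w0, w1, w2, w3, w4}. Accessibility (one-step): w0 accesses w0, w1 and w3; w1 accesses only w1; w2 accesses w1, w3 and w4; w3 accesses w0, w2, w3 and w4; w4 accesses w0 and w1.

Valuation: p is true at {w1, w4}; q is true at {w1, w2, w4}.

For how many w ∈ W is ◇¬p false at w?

1

w0: successors {w0, w1, w3}; ¬p there: w0:T, w1:F, w3:T. ✓
w1: successors {w1}; ¬p there: w1:F. ✗
w2: successors {w1, w3, w4}; ¬p there: w1:F, w3:T, w4:F. ✓
w3: successors {w0, w2, w3, w4}; ¬p there: w0:T, w2:T, w3:T, w4:F. ✓
w4: successors {w0, w1}; ¬p there: w0:T, w1:F. ✓
Satisfying worlds: {w0, w2, w3, w4}.
So ◇¬p fails at the other 1 world.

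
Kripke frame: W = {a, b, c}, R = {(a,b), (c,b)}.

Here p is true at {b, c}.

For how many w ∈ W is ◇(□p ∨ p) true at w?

a: successors {b}; □p ∨ p there: b:T. ✓
b: no successors, so ◇(□p ∨ p) fails. ✗
c: successors {b}; □p ∨ p there: b:T. ✓
Satisfying worlds: {a, c}.

2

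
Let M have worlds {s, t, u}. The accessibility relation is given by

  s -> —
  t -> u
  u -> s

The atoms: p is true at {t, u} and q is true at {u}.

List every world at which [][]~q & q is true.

{u}

s: [][]~q is T, q is F. ✗
t: [][]~q is T, q is F. ✗
u: [][]~q is T, q is T. ✓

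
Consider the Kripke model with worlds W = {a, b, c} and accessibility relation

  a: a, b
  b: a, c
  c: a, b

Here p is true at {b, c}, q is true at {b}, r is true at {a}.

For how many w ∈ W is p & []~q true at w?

a: p is F, []~q is F. ✗
b: p is T, []~q is T. ✓
c: p is T, []~q is F. ✗
Satisfying worlds: {b}.

1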